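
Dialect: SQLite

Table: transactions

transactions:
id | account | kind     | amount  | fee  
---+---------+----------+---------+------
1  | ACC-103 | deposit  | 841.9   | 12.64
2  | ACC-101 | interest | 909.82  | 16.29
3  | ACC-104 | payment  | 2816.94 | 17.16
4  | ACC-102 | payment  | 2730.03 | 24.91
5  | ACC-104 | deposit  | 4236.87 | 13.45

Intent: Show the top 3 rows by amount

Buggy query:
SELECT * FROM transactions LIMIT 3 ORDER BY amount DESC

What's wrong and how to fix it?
Bug: LIMIT must come after ORDER BY

Fix: Swap the clauses: ORDER BY first, then LIMIT

Corrected query:
SELECT * FROM transactions ORDER BY amount DESC LIMIT 3

Result:
id | account | kind    | amount  | fee  
---+---------+---------+---------+------
5  | ACC-104 | deposit | 4236.87 | 13.45
3  | ACC-104 | payment | 2816.94 | 17.16
4  | ACC-102 | payment | 2730.03 | 24.91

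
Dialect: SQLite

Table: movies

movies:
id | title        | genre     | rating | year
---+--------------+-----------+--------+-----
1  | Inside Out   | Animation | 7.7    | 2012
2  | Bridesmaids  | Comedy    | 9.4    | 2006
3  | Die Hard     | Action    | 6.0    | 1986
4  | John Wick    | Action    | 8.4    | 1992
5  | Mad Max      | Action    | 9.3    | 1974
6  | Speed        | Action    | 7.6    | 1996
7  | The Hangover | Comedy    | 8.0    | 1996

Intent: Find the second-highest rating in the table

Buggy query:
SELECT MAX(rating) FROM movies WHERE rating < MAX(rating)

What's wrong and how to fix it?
Bug: The inner MAX is an aggregate inside WHERE, which is not allowed

Fix: Compute the overall MAX in a subquery, then take MAX of rows below it

Corrected query:
SELECT MAX(rating) FROM movies WHERE rating < (SELECT MAX(rating) FROM movies)

Result:
MAX(rating)
-----------
9.3        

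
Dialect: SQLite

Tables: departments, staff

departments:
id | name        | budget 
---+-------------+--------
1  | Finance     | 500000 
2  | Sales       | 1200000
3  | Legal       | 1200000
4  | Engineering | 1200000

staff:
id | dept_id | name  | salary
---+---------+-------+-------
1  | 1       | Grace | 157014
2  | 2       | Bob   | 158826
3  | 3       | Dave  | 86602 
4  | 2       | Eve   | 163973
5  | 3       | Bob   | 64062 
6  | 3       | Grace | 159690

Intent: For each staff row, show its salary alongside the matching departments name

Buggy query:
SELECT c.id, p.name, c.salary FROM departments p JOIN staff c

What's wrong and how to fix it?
Bug: Missing join condition: each staff row is matched to all departments rows instead of just its own

Fix: Add ON c.dept_id = p.id to the JOIN

Corrected query:
SELECT c.id, p.name, c.salary FROM departments p JOIN staff c ON c.dept_id = p.id

Result:
id | name    | salary
---+---------+-------
1  | Finance | 157014
2  | Sales   | 158826
3  | Legal   | 86602 
4  | Sales   | 163973
5  | Legal   | 64062 
6  | Legal   | 159690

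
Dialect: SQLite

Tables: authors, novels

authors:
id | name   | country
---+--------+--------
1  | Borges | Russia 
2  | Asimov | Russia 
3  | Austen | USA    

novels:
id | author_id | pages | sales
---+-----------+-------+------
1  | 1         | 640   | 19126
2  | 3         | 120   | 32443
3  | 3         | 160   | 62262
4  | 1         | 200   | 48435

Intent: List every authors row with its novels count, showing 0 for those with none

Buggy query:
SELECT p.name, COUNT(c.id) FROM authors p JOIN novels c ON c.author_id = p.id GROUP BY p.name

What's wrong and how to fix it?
Bug: An inner join excludes parents with zero children

Fix: Switch to LEFT JOIN to retain unmatched parent rows

Corrected query:
SELECT p.name, COUNT(c.id) FROM authors p LEFT JOIN novels c ON c.author_id = p.id GROUP BY p.name

Result:
name   | COUNT(c.id)
-------+------------
Asimov | 0          
Austen | 2          
Borges | 2          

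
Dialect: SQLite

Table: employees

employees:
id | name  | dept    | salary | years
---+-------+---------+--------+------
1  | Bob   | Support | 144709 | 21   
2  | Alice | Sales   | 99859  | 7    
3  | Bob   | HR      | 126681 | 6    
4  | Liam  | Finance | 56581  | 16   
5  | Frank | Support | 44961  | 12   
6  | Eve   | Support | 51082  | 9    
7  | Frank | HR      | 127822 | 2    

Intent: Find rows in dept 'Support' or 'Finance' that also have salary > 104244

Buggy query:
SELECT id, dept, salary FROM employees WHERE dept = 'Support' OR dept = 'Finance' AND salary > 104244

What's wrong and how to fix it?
Bug: Without parentheses, AND is evaluated before OR, so the salary filter only applies to the 'Finance' branch

Fix: Add parentheses around the OR so the AND applies to both alternatives

Corrected query:
SELECT id, dept, salary FROM employees WHERE (dept = 'Support' OR dept = 'Finance') AND salary > 104244

Result:
id | dept    | salary
---+---------+-------
1  | Support | 144709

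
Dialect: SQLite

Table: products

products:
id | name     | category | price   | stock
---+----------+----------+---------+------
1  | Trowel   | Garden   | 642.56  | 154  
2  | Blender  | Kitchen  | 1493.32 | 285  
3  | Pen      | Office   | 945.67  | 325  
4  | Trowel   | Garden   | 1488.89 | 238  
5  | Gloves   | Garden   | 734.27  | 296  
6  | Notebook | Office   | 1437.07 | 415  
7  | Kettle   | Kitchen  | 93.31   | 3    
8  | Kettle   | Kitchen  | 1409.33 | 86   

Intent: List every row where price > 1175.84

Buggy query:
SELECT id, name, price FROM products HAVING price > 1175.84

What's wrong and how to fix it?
Bug: HAVING filters the output of aggregation, but this query has no GROUP BY and no aggregate functions, so SQLite rejects it (HAVING clause on a non-aggregate query); the condition here is per row

Fix: Use WHERE for row-level filtering

Corrected query:
SELECT id, name, price FROM products WHERE price > 1175.84

Result:
id | name     | price  
---+----------+--------
2  | Blender  | 1493.32
4  | Trowel   | 1488.89
6  | Notebook | 1437.07
8  | Kettle   | 1409.33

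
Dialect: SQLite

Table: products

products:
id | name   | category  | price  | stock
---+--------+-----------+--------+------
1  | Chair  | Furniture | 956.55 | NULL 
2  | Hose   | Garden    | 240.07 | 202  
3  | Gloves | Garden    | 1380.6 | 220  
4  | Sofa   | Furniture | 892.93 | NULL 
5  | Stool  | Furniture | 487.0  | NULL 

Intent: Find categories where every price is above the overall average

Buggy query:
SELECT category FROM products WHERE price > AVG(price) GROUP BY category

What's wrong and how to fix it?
Bug: AVG() is an aggregate; it can't sit directly in WHERE

Fix: Compute the overall average in a scalar subquery and compare each group's MIN against it in HAVING

Corrected query:
SELECT category FROM products GROUP BY category HAVING MIN(price) > (SELECT AVG(price) FROM products)

Result:
(no rows)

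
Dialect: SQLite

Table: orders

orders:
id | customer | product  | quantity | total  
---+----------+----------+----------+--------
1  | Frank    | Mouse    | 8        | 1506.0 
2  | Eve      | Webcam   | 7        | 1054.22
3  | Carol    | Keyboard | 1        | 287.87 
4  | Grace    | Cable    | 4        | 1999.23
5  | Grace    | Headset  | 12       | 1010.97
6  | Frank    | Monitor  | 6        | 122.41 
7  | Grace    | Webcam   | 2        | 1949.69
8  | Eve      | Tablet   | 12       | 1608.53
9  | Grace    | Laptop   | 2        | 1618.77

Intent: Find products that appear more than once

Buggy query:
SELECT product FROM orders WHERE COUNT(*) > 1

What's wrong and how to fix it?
Bug: COUNT(*) is an aggregate and cannot be used in WHERE

Fix: GROUP BY product, then filter groups with HAVING COUNT(*) > 1

Corrected query:
SELECT product FROM orders GROUP BY product HAVING COUNT(*) > 1

Result:
product
-------
Webcam 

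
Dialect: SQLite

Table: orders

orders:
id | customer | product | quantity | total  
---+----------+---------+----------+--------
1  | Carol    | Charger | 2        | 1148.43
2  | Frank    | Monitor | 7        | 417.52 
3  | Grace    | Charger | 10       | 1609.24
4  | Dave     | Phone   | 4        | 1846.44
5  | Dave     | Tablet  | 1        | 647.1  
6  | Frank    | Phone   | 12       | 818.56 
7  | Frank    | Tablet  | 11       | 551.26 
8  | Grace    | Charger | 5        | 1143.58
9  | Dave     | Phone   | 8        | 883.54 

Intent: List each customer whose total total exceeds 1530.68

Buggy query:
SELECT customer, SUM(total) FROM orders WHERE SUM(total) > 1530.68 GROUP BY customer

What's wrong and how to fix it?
Bug: Aggregate functions cannot appear in a WHERE clause

Fix: Move the aggregate condition to a HAVING clause

Corrected query:
SELECT customer, SUM(total) FROM orders GROUP BY customer HAVING SUM(total) > 1530.68

Result:
customer | SUM(total)
---------+-----------
Dave     | 3377.08   
Frank    | 1787.34   
Grace    | 2752.82   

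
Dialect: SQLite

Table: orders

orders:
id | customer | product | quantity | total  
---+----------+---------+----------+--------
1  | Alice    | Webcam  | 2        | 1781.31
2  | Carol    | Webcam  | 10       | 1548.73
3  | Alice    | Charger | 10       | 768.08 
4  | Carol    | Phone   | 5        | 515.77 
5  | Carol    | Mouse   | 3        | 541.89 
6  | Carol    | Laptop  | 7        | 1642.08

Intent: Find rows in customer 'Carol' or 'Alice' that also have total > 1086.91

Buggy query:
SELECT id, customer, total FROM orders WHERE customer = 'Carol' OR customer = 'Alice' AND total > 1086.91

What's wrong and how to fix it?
Bug: AND binds tighter than OR, so this parses as customer = 'Carol' OR (customer = 'Alice' AND total > 1086.91)

Fix: Add parentheses around the OR so the AND applies to both alternatives

Corrected query:
SELECT id, customer, total FROM orders WHERE (customer = 'Carol' OR customer = 'Alice') AND total > 1086.91

Result:
id | customer | total  
---+----------+--------
1  | Alice    | 1781.31
2  | Carol    | 1548.73
6  | Carol    | 1642.08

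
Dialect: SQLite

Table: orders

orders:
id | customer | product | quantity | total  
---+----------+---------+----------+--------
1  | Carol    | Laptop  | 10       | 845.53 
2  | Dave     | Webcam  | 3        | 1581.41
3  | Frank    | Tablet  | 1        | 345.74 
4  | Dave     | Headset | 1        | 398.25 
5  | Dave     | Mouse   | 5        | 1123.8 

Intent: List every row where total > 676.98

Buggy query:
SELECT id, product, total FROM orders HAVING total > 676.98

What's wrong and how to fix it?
Bug: This is a non-aggregate query (no GROUP BY, no aggregates), so in SQLite the HAVING clause is invalid here; a row-level condition belongs in WHERE

Fix: Use WHERE for row-level filtering

Corrected query:
SELECT id, product, total FROM orders WHERE total > 676.98

Result:
id | product | total  
---+---------+--------
1  | Laptop  | 845.53 
2  | Webcam  | 1581.41
5  | Mouse   | 1123.8 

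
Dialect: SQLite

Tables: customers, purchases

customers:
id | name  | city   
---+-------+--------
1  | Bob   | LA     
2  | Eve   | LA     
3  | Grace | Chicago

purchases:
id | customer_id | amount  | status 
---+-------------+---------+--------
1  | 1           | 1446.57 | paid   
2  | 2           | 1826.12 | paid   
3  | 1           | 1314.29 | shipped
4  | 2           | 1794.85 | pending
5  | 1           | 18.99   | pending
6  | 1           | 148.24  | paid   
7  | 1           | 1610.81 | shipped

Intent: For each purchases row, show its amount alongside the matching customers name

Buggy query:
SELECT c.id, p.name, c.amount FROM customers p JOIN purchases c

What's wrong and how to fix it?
Bug: Missing join condition: each purchases row is matched to all customers rows instead of just its own

Fix: Add ON c.customer_id = p.id to the JOIN

Corrected query:
SELECT c.id, p.name, c.amount FROM customers p JOIN purchases c ON c.customer_id = p.id

Result:
id | name | amount 
---+------+--------
1  | Bob  | 1446.57
2  | Eve  | 1826.12
3  | Bob  | 1314.29
4  | Eve  | 1794.85
5  | Bob  | 18.99  
6  | Bob  | 148.24 
7  | Bob  | 1610.81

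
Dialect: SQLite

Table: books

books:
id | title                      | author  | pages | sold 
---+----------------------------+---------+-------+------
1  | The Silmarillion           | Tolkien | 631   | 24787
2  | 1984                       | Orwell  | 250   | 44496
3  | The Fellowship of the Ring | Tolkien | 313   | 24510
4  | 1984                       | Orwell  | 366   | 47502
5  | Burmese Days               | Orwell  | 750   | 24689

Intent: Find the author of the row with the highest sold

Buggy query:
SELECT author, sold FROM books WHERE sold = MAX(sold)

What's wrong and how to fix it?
Bug: WHERE is evaluated per row; an aggregate over the whole table isn't defined there

Fix: Wrap MAX in a scalar subquery so WHERE compares against a single value

Corrected query:
SELECT author, sold FROM books WHERE sold = (SELECT MAX(sold) FROM books)

Result:
author | sold 
-------+------
Orwell | 47502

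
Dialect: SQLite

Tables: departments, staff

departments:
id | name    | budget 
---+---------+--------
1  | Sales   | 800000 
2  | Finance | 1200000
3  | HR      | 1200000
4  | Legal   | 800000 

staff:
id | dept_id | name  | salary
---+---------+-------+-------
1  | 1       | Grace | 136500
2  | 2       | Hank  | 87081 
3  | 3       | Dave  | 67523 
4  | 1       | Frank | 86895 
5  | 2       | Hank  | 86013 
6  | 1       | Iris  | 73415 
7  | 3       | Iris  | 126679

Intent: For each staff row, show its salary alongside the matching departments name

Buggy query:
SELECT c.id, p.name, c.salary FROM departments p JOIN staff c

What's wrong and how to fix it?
Bug: JOIN with no ON clause produces a cartesian product; every staff row pairs with every departments row

Fix: Add ON c.dept_id = p.id to the JOIN

Corrected query:
SELECT c.id, p.name, c.salary FROM departments p JOIN staff c ON c.dept_id = p.id

Result:
id | name    | salary
---+---------+-------
1  | Sales   | 136500
2  | Finance | 87081 
3  | HR      | 67523 
4  | Sales   | 86895 
5  | Finance | 86013 
6  | Sales   | 73415 
7  | HR      | 126679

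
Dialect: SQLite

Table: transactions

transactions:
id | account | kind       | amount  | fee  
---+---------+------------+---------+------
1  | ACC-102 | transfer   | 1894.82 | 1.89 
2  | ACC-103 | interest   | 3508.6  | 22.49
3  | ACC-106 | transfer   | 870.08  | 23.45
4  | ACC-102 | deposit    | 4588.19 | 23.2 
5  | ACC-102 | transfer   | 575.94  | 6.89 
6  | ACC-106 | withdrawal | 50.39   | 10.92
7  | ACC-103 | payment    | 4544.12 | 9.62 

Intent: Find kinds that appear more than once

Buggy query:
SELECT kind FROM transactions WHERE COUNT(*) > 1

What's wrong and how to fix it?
Bug: WHERE can't reference COUNT(*); aggregates are computed after WHERE

Fix: Group first, then use HAVING for the count condition

Corrected query:
SELECT kind FROM transactions GROUP BY kind HAVING COUNT(*) > 1

Result:
kind    
--------
transfer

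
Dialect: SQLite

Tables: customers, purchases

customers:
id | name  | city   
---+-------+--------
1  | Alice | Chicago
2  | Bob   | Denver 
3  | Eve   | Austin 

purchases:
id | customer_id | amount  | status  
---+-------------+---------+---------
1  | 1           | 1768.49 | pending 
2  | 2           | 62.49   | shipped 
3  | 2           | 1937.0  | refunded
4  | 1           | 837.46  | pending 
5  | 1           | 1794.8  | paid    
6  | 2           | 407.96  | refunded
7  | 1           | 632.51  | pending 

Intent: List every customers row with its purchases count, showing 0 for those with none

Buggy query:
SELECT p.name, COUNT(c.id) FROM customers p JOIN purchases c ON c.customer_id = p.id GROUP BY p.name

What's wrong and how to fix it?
Bug: An inner join excludes parents with zero children

Fix: Use LEFT JOIN so parents without children still appear (COUNT(c.id) gives 0)

Corrected query:
SELECT p.name, COUNT(c.id) FROM customers p LEFT JOIN purchases c ON c.customer_id = p.id GROUP BY p.name

Result:
name  | COUNT(c.id)
------+------------
Alice | 4          
Bob   | 3          
Eve   | 0          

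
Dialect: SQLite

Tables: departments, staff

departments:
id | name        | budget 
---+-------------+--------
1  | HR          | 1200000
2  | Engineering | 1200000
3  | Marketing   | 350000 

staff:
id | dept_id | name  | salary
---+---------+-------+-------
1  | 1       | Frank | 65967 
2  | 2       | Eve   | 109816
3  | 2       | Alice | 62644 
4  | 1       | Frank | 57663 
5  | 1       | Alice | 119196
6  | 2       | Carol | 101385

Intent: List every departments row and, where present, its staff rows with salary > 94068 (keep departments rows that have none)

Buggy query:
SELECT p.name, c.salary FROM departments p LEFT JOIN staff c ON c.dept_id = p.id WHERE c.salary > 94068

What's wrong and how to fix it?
Bug: A WHERE condition on the right-hand table after LEFT JOIN drops unmatched parents

Fix: Move the right-table condition into the ON clause so unmatched parents are kept

Corrected query:
SELECT p.name, c.salary FROM departments p LEFT JOIN staff c ON c.dept_id = p.id AND c.salary > 94068

Result:
name        | salary
------------+-------
HR          | 119196
Engineering | 101385
Engineering | 109816
Marketing   | NULL  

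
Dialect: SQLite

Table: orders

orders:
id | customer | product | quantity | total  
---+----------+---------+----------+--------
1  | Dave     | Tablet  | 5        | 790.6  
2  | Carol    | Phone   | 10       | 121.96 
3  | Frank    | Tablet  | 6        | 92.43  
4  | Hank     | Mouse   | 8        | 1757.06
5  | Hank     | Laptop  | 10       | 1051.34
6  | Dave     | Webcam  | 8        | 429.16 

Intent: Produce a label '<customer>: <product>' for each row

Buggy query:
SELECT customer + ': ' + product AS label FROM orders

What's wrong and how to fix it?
Bug: '+' is numeric addition; on text columns SQLite converts them to 0 instead of concatenating

Fix: Replace + with || to concatenate text

Corrected query:
SELECT customer || ': ' || product AS label FROM orders

Result:
label        
-------------
Dave: Tablet 
Carol: Phone 
Frank: Tablet
Hank: Mouse  
Hank: Laptop 
Dave: Webcam 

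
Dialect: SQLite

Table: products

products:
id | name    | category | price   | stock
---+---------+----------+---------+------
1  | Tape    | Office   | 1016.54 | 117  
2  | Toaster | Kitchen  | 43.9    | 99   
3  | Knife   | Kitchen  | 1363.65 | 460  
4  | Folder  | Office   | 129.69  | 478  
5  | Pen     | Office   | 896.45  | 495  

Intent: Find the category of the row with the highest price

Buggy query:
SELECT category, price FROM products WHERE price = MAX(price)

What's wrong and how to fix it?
Bug: WHERE is evaluated per row; an aggregate over the whole table isn't defined there

Fix: Wrap MAX in a scalar subquery so WHERE compares against a single value

Corrected query:
SELECT category, price FROM products WHERE price = (SELECT MAX(price) FROM products)

Result:
category | price  
---------+--------
Kitchen  | 1363.65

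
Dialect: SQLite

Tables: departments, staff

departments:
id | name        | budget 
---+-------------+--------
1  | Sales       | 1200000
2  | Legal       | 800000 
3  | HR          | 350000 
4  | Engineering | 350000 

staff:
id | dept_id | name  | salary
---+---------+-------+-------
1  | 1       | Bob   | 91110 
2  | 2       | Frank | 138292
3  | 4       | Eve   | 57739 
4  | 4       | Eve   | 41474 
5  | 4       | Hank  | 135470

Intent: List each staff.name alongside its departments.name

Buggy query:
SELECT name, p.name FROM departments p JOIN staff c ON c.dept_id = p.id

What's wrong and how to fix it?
Bug: 'name' exists in both joined tables, so the database can't tell which one is meant

Fix: Prefix ambiguous columns with the table alias

Corrected query:
SELECT c.name, p.name FROM departments p JOIN staff c ON c.dept_id = p.id

Result:
name  | name       
------+------------
Bob   | Sales      
Frank | Legal      
Eve   | Engineering
Eve   | Engineering
Hank  | Engineering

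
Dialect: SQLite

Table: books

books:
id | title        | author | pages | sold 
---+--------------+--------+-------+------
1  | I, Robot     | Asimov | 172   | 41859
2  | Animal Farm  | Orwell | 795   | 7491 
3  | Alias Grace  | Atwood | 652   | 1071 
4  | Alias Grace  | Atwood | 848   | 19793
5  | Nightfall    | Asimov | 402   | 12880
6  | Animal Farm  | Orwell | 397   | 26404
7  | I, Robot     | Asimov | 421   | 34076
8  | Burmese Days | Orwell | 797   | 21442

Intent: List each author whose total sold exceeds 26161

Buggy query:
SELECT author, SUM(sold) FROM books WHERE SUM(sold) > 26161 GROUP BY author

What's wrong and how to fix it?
Bug: Aggregate functions cannot appear in a WHERE clause

Fix: Use HAVING (which filters groups after aggregation) instead of WHERE

Corrected query:
SELECT author, SUM(sold) FROM books GROUP BY author HAVING SUM(sold) > 26161

Result:
author | SUM(sold)
-------+----------
Asimov | 88815    
Orwell | 55337    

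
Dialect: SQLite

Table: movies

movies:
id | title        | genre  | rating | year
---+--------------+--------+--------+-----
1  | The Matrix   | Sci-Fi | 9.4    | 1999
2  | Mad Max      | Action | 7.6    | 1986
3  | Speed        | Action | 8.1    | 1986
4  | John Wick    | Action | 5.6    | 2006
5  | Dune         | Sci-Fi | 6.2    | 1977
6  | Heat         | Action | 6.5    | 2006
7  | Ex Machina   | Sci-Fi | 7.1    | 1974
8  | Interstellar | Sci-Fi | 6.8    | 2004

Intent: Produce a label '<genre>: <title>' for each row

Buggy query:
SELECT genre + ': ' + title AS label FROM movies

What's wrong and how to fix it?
Bug: '+' is numeric addition; on text columns SQLite converts them to 0 instead of concatenating

Fix: Use the || operator for string concatenation

Corrected query:
SELECT genre || ': ' || title AS label FROM movies

Result:
label               
--------------------
Sci-Fi: The Matrix  
Action: Mad Max     
Action: Speed       
Action: John Wick   
Sci-Fi: Dune        
Action: Heat        
Sci-Fi: Ex Machina  
Sci-Fi: Interstellar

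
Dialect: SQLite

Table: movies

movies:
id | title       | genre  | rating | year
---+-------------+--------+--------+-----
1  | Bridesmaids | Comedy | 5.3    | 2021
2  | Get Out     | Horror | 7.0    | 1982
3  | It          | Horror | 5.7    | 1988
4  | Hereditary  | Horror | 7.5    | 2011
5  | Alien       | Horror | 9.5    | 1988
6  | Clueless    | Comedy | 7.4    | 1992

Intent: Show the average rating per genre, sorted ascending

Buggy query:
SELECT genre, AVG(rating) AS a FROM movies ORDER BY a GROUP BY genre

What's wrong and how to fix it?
Bug: ORDER BY appears before GROUP BY; SQL clause order requires GROUP BY first

Fix: Move ORDER BY to the end, after GROUP BY

Corrected query:
SELECT genre, AVG(rating) AS a FROM movies GROUP BY genre ORDER BY a

Result:
genre  | a    
-------+------
Comedy | 6.35 
Horror | 7.425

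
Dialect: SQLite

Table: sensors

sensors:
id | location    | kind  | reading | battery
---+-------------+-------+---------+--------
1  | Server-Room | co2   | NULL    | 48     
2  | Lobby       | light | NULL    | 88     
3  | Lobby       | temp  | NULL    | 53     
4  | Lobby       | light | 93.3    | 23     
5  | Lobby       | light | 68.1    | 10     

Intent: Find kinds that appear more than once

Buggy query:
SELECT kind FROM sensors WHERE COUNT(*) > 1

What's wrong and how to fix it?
Bug: WHERE can't reference COUNT(*); aggregates are computed after WHERE

Fix: GROUP BY kind, then filter groups with HAVING COUNT(*) > 1

Corrected query:
SELECT kind FROM sensors GROUP BY kind HAVING COUNT(*) > 1

Result:
kind 
-----
light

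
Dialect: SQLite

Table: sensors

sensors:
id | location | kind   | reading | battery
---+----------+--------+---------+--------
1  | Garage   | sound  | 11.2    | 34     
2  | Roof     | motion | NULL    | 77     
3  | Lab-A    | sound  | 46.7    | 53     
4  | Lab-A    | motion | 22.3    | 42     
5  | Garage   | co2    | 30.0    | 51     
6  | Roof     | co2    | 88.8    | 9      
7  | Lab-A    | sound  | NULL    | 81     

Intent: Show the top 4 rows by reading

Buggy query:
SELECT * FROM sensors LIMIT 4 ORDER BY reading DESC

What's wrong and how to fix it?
Bug: LIMIT must come after ORDER BY

Fix: Sort with ORDER BY, then apply LIMIT

Corrected query:
SELECT * FROM sensors ORDER BY reading DESC LIMIT 4

Result:
id | location | kind   | reading | battery
---+----------+--------+---------+--------
6  | Roof     | co2    | 88.8    | 9      
3  | Lab-A    | sound  | 46.7    | 53     
5  | Garage   | co2    | 30      | 51     
4  | Lab-A    | motion | 22.3    | 42     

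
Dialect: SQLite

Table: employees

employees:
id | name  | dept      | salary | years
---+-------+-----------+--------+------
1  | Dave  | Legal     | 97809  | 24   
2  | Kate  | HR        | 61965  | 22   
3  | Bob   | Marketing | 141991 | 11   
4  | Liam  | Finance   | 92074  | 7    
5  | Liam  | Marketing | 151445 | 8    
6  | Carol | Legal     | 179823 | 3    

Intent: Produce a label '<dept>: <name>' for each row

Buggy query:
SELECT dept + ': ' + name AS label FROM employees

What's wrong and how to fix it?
Bug: '+' is numeric addition; on text columns SQLite converts them to 0 instead of concatenating

Fix: Replace + with || to concatenate text

Corrected query:
SELECT dept || ': ' || name AS label FROM employees

Result:
label          
---------------
Legal: Dave    
HR: Kate       
Marketing: Bob 
Finance: Liam  
Marketing: Liam
Legal: Carol   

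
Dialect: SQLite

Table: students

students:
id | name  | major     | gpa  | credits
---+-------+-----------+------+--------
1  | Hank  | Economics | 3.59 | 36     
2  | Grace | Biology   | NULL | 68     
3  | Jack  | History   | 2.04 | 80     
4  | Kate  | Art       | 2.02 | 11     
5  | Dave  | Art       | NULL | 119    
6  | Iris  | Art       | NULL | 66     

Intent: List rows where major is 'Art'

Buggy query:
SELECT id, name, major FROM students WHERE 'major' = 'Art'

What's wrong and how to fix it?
Bug: Single quotes denote string literals in SQL; the column name is being compared as a constant string

Fix: Reference the column as major without single quotes

Corrected query:
SELECT id, name, major FROM students WHERE major = 'Art'

Result:
id | name | major
---+------+------
4  | Kate | Art  
5  | Dave | Art  
6  | Iris | Art  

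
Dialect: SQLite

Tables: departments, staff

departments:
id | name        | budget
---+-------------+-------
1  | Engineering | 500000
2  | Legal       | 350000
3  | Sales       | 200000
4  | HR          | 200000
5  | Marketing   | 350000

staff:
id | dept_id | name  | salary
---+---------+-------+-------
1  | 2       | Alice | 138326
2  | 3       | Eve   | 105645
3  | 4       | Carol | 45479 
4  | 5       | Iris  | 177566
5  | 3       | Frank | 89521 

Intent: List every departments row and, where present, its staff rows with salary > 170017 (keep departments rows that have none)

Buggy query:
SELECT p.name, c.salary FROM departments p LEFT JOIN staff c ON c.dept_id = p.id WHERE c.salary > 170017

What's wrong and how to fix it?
Bug: A WHERE condition on the right-hand table after LEFT JOIN drops unmatched parents

Fix: Put 'c.salary > 170017' in the JOIN's ON clause instead of WHERE

Corrected query:
SELECT p.name, c.salary FROM departments p LEFT JOIN staff c ON c.dept_id = p.id AND c.salary > 170017

Result:
name        | salary
------------+-------
Engineering | NULL  
Legal       | NULL  
Sales       | NULL  
HR          | NULL  
Marketing   | 177566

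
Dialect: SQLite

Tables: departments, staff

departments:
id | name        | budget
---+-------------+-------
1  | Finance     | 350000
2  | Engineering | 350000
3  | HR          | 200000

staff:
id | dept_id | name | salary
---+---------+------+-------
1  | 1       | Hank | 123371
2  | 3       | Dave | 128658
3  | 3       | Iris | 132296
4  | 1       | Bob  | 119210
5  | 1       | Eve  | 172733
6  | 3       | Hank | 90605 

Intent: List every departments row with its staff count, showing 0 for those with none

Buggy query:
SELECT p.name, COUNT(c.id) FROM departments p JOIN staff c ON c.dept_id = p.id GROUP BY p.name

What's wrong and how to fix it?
Bug: An inner join excludes parents with zero children

Fix: Use LEFT JOIN so parents without children still appear (COUNT(c.id) gives 0)

Corrected query:
SELECT p.name, COUNT(c.id) FROM departments p LEFT JOIN staff c ON c.dept_id = p.id GROUP BY p.name

Result:
name        | COUNT(c.id)
------------+------------
Engineering | 0          
Finance     | 3          
HR          | 3          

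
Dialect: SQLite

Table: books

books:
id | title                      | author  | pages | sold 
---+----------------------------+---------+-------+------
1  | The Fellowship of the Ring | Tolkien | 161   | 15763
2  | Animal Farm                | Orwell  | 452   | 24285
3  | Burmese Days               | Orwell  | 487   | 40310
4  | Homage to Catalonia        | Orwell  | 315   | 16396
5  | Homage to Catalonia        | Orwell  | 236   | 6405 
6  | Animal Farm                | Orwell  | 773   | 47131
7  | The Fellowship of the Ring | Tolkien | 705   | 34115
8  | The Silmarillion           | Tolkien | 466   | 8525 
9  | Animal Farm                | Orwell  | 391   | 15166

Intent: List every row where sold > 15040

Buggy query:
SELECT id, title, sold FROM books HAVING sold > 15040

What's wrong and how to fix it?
Bug: This is a non-aggregate query (no GROUP BY, no aggregates), so in SQLite the HAVING clause is invalid here; a row-level condition belongs in WHERE

Fix: Replace HAVING with WHERE since the condition applies to individual rows

Corrected query:
SELECT id, title, sold FROM books WHERE sold > 15040

Result:
id | title                      | sold 
---+----------------------------+------
1  | The Fellowship of the Ring | 15763
2  | Animal Farm                | 24285
3  | Burmese Days               | 40310
4  | Homage to Catalonia        | 16396
6  | Animal Farm                | 47131
7  | The Fellowship of the Ring | 34115
9  | Animal Farm                | 15166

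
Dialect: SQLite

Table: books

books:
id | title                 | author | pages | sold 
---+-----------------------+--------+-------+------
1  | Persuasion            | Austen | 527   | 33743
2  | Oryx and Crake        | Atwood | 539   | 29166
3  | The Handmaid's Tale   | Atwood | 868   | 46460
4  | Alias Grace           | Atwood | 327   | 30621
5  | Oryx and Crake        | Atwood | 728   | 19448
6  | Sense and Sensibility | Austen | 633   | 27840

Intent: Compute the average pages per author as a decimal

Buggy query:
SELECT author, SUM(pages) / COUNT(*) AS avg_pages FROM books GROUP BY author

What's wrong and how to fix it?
Bug: Both operands are integers, so '/' performs integer division and truncates

Fix: Multiply by 1.0 (or CAST to REAL) to force floating-point division

Corrected query:
SELECT author, SUM(pages) * 1.0 / COUNT(*) AS avg_pages FROM books GROUP BY author

Result:
author | avg_pages
-------+----------
Atwood | 615.5    
Austen | 580      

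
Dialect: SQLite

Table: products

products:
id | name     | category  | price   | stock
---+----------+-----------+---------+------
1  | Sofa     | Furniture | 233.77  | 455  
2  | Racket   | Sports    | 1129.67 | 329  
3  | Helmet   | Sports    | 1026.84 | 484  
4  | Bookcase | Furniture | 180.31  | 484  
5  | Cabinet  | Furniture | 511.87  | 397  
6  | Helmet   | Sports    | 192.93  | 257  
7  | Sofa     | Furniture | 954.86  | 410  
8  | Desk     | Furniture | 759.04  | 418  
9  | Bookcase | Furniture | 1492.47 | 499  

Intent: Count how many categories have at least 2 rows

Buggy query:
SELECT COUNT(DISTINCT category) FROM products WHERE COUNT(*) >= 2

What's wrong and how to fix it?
Bug: COUNT(*) cannot appear in WHERE; the per-group count doesn't exist yet

Fix: Group first with HAVING COUNT(*) >= 2, then COUNT the resulting groups

Corrected query:
SELECT COUNT(*) FROM (SELECT category FROM products GROUP BY category HAVING COUNT(*) >= 2)

Result:
COUNT(*)
--------
2       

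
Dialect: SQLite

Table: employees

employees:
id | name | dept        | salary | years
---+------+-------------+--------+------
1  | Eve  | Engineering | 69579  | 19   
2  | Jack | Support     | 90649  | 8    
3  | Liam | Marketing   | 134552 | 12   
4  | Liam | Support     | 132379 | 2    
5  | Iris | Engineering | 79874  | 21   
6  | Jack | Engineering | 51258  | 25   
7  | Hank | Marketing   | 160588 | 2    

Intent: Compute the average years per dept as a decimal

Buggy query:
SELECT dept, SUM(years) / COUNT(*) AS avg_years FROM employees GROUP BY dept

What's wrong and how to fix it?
Bug: Both operands are integers, so '/' performs integer division and truncates

Fix: Multiply by 1.0 (or CAST to REAL) to force floating-point division

Corrected query:
SELECT dept, SUM(years) * 1.0 / COUNT(*) AS avg_years FROM employees GROUP BY dept

Result:
dept        | avg_years
------------+----------
Engineering | 21.666667
Marketing   | 7        
Support     | 5        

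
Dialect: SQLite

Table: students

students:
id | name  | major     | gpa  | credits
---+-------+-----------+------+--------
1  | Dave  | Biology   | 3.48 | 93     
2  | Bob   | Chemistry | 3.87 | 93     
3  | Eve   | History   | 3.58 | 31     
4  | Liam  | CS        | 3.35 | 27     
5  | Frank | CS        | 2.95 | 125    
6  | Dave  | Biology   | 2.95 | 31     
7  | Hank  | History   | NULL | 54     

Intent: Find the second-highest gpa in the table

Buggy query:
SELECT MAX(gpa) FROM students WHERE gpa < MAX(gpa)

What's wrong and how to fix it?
Bug: MAX(gpa) on the right of the comparison is an aggregate-in-WHERE error

Fix: Put the inner MAX in a scalar subquery

Corrected query:
SELECT MAX(gpa) FROM students WHERE gpa < (SELECT MAX(gpa) FROM students)

Result:
MAX(gpa)
--------
3.58    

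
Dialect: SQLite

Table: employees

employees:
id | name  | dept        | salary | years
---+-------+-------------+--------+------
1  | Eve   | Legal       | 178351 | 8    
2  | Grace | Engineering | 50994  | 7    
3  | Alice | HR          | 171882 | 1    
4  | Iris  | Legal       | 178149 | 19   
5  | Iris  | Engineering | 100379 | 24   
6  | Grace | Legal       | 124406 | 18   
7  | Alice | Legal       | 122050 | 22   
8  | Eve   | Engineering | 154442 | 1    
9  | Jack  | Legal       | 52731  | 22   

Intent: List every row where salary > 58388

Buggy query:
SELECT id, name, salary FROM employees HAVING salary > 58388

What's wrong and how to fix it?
Bug: HAVING filters the output of aggregation, but this query has no GROUP BY and no aggregate functions, so SQLite rejects it (HAVING clause on a non-aggregate query); the condition here is per row

Fix: Use WHERE for row-level filtering

Corrected query:
SELECT id, name, salary FROM employees WHERE salary > 58388

Result:
id | name  | salary
---+-------+-------
1  | Eve   | 178351
3  | Alice | 171882
4  | Iris  | 178149
5  | Iris  | 100379
6  | Grace | 124406
7  | Alice | 122050
8  | Eve   | 154442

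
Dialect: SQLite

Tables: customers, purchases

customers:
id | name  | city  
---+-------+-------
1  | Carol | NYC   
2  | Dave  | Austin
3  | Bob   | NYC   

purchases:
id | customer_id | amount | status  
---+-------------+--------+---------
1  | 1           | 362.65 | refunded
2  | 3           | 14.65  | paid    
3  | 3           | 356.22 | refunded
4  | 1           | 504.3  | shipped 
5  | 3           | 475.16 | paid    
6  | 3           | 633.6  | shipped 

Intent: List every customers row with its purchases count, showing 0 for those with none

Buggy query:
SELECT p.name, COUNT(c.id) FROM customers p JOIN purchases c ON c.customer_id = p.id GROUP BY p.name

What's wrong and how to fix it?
Bug: An inner join excludes parents with zero children

Fix: Use LEFT JOIN so parents without children still appear (COUNT(c.id) gives 0)

Corrected query:
SELECT p.name, COUNT(c.id) FROM customers p LEFT JOIN purchases c ON c.customer_id = p.id GROUP BY p.name

Result:
name  | COUNT(c.id)
------+------------
Bob   | 4          
Carol | 2          
Dave  | 0          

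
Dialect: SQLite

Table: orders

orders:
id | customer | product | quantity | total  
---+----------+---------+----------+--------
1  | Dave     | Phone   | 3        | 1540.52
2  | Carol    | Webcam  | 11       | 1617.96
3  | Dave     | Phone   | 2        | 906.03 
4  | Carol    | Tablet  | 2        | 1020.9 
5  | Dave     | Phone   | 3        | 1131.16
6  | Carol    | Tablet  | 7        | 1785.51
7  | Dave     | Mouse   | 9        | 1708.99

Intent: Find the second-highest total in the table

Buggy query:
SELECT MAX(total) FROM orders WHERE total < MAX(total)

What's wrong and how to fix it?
Bug: The inner MAX is an aggregate inside WHERE, which is not allowed

Fix: Compute the overall MAX in a subquery, then take MAX of rows below it

Corrected query:
SELECT MAX(total) FROM orders WHERE total < (SELECT MAX(total) FROM orders)

Result:
MAX(total)
----------
1708.99   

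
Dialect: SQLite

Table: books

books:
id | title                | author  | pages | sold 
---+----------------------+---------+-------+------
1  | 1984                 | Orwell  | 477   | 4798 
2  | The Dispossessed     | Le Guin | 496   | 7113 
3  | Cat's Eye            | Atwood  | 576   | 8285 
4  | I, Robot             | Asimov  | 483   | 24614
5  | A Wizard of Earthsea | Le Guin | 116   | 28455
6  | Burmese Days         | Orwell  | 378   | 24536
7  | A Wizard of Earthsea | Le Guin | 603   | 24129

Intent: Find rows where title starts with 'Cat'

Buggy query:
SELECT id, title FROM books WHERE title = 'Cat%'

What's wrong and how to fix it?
Bug: Wildcards only work with LIKE; '=' treats '%' as a literal character

Fix: Use LIKE for wildcard pattern matching

Corrected query:
SELECT id, title FROM books WHERE title LIKE 'Cat%'

Result:
id | title    
---+----------
3  | Cat's Eye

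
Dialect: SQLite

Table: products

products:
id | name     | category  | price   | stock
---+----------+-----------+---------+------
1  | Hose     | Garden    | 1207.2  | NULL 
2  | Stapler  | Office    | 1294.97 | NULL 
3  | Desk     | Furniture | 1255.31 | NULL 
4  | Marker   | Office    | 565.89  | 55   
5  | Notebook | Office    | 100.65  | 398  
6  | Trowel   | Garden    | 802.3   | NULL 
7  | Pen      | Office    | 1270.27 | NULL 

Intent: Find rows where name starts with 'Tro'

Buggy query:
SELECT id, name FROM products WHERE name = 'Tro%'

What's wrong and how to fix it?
Bug: Wildcards only work with LIKE; '=' treats '%' as a literal character

Fix: Replace '=' with LIKE so 'Tro%' is treated as a pattern

Corrected query:
SELECT id, name FROM products WHERE name LIKE 'Tro%'

Result:
id | name  
---+-------
6  | Trowel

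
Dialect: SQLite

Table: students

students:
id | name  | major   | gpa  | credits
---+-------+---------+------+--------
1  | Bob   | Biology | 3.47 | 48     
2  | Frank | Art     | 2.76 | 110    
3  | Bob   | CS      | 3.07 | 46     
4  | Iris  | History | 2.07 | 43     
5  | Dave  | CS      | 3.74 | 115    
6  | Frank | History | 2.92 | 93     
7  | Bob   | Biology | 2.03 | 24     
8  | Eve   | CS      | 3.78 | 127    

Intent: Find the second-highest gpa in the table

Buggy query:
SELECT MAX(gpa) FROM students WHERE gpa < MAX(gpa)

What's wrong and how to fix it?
Bug: MAX(gpa) on the right of the comparison is an aggregate-in-WHERE error

Fix: Compute the overall MAX in a subquery, then take MAX of rows below it

Corrected query:
SELECT MAX(gpa) FROM students WHERE gpa < (SELECT MAX(gpa) FROM students)

Result:
MAX(gpa)
--------
3.74    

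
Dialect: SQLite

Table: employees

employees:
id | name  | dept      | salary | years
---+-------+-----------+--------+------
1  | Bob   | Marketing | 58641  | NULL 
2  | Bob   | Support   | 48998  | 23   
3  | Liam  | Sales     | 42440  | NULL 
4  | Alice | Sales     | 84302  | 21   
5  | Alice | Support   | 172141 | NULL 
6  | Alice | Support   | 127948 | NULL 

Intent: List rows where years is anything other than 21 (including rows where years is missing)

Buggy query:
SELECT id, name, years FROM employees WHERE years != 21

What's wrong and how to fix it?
Bug: Inequality against NULL is unknown, not true; rows with NULL are dropped

Fix: Add an explicit OR years IS NULL to include the missing-value rows

Corrected query:
SELECT id, name, years FROM employees WHERE years != 21 OR years IS NULL

Result:
id | name  | years
---+-------+------
1  | Bob   | NULL 
2  | Bob   | 23   
3  | Liam  | NULL 
5  | Alice | NULL 
6  | Alice | NULL 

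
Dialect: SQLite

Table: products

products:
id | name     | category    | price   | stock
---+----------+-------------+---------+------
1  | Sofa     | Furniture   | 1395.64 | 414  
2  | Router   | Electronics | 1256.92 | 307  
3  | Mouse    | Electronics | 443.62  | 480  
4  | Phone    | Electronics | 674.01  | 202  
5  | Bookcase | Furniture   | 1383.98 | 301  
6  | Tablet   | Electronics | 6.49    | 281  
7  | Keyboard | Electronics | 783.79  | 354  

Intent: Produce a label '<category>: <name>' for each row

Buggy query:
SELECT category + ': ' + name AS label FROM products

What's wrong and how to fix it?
Bug: '+' is numeric addition; on text columns SQLite converts them to 0 instead of concatenating

Fix: Replace + with || to concatenate text

Corrected query:
SELECT category || ': ' || name AS label FROM products

Result:
label                
---------------------
Furniture: Sofa      
Electronics: Router  
Electronics: Mouse   
Electronics: Phone   
Furniture: Bookcase  
Electronics: Tablet  
Electronics: Keyboard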